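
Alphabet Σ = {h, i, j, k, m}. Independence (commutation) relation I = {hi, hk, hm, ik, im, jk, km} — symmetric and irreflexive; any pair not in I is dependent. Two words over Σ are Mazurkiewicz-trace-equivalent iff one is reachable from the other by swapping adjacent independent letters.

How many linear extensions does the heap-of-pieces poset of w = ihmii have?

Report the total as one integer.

0(i) covers ∅
1(h) covers ∅
2(m) covers ∅
3(i) covers 0:i
4(i) covers 3:i
floor of heap: 0:i, 1:h, 2:m
completions by unplaced set U, small U first (add the entries for U minus each lowest piece of U):
  |U|=1: {1}:1  {2}:1  {4}:1
  |U|=2: {1,2}:2  {1,4}:2  {2,4}:2  {3,4}:1
  |U|=3: {0,3,4}:1  {1,2,4}:6  {1,3,4}:3  {2,3,4}:3
  start at 0(i): 12
  start at 1(h): 4
  start at 2(m): 4
sum over floor = 20

20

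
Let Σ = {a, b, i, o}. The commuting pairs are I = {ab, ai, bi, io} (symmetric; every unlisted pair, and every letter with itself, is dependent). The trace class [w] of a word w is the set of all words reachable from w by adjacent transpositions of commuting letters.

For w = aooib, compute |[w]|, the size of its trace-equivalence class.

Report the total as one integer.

5

0(a) covers ∅
1(o) covers 0:a
2(o) covers 1:o
3(i) covers ∅
4(b) covers 2:o
floor of heap: 0:a, 3:i
completions by unplaced set U, small U first (add the entries for U minus each lowest piece of U):
  |U|=1: {3}:1  {4}:1
  |U|=2: {2,4}:1  {3,4}:2
  |U|=3: {1,2,4}:1  {2,3,4}:3
  start at 0(a): 4
  start at 3(i): 1
sum over floor = 5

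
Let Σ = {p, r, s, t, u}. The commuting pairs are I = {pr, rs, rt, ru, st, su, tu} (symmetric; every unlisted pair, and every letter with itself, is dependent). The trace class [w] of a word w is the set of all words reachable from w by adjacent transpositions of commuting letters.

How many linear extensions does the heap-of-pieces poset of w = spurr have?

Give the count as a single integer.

10

0(s) covers ∅
1(p) covers 0:s
2(u) covers 1:p
3(r) covers ∅
4(r) covers 3:r
floor of heap: 0:s, 3:r
completions by unplaced set U, small U first (add the entries for U minus each lowest piece of U):
  |U|=1: {2}:1  {4}:1
  |U|=2: {1,2}:1  {2,4}:2  {3,4}:1
  |U|=3: {0,1,2}:1  {1,2,4}:3  {2,3,4}:3
  start at 0(s): 6
  start at 3(r): 4
sum over floor = 10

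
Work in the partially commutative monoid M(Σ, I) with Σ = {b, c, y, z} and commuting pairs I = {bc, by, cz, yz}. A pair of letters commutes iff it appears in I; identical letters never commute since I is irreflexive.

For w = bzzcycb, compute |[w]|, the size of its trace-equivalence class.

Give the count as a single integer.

35

drop 0:b onto floor
drop 1:z onto {0:b}
drop 2:z onto {1:z}
drop 3:c onto floor
drop 4:y onto {3:c}
drop 5:c onto {4:y}
drop 6:b onto {2:z}
ground layer = {0:b, 3:c}
drop-orders for the pieces not yet dropped (sum over which currently-grounded one goes next):
  1 to go: {5} 1  {6} 1
  2 to go: {2,6} 1  {4,5} 1  {5,6} 2
  3 to go: {1,2,6} 1  {2,5,6} 3  {3,4,5} 1  {4,5,6} 3
  4 to go: {0,1,2,6} 1  {1,2,5,6} 4  {2,4,5,6} 6  {3,4,5,6} 4
  5 to go: {0,1,2,5,6} 5  {1,2,4,5,6} 10  {2,3,4,5,6} 10
  if 0:b drops first: 20 orders
  if 3:c drops first: 15 orders
heap linearizations: 35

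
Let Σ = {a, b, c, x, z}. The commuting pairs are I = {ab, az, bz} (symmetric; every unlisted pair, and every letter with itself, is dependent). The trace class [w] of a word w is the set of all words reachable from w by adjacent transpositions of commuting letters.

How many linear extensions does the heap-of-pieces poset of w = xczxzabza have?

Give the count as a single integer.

30

#0=x has no predecessor
#1=c depends on [0:x]
#2=z depends on [1:c]
#3=x depends on [2:z]
#4=z depends on [3:x]
#5=a depends on [3:x]
#6=b depends on [3:x]
#7=z depends on [4:z]
#8=a depends on [5:a]
sources: [0:x]
N(rest) = Σ N(rest − s) over sources s of rest; N(one piece) = 1:
  size 1 → [6]=1  [7]=1  [8]=1
  size 2 → [4,7]=1  [5,8]=1  [6,7]=2  [6,8]=2  [7,8]=2
  size 3 → [4,6,7]=3  [4,7,8]=3  [5,6,8]=3  [5,7,8]=3  [6,7,8]=6
  size 4 → [4,5,7,8]=6  [4,6,7,8]=12  [5,6,7,8]=12
  size 5 → [4,5,6,7,8]=30
  size 6 → [3,4,5,6,7,8]=30
  size 7 → [2,3,4,5,6,7,8]=30
  first=0(x) contributes 30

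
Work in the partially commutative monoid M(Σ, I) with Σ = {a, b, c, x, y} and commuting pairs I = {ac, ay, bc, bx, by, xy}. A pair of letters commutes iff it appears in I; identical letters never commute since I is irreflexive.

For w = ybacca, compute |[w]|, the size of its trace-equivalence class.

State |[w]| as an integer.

20

#0=y has no predecessor
#1=b has no predecessor
#2=a depends on [1:b]
#3=c depends on [0:y]
#4=c depends on [3:c]
#5=a depends on [2:a]
sources: [0:y, 1:b]
N(rest) = Σ N(rest − s) over sources s of rest; N(one piece) = 1:
  size 1 → [4]=1  [5]=1
  size 2 → [2,5]=1  [3,4]=1  [4,5]=2
  size 3 → [0,3,4]=1  [1,2,5]=1  [2,4,5]=3  [3,4,5]=3
  size 4 → [0,3,4,5]=4  [1,2,4,5]=4  [2,3,4,5]=6
  first=0(y) contributes 10
  first=1(b) contributes 10
|[w]| = 20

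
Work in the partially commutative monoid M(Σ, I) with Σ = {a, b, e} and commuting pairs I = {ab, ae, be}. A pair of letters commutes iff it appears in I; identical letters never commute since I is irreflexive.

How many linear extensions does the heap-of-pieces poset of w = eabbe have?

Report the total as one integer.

drop 0:e onto floor
drop 1:a onto floor
drop 2:b onto floor
drop 3:b onto {2:b}
drop 4:e onto {0:e}
ground layer = {0:e, 1:a, 2:b}
drop-orders for the pieces not yet dropped (sum over which currently-grounded one goes next):
  1 to go: {1} 1  {3} 1  {4} 1
  2 to go: {0,4} 1  {1,3} 2  {1,4} 2  {2,3} 1  {3,4} 2
  3 to go: {0,1,4} 3  {0,3,4} 3  {1,2,3} 3  {1,3,4} 6  {2,3,4} 3
  if 0:e drops first: 12 orders
  if 1:a drops first: 6 orders
  if 2:b drops first: 12 orders
heap linearizations: 30

30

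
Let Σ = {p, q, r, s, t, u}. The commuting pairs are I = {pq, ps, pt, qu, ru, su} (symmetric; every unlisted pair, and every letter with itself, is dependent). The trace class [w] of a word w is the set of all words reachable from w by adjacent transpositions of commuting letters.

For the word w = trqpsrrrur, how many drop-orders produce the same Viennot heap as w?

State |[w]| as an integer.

18

0(t) covers ∅
1(r) covers 0:t
2(q) covers 1:r
3(p) covers 1:r
4(s) covers 2:q
5(r) covers 3:p, 4:s
6(r) covers 5:r
7(r) covers 6:r
8(u) covers 3:p
9(r) covers 7:r
floor of heap: 0:t
completions by unplaced set U, small U first (add the entries for U minus each lowest piece of U):
  |U|=1: {8}:1  {9}:1
  |U|=2: {7,9}:1  {8,9}:2
  |U|=3: {6,7,9}:1  {7,8,9}:3
  |U|=4: {5,6,7,9}:1  {6,7,8,9}:4
  |U|=5: {4,5,6,7,9}:1  {5,6,7,8,9}:5
  |U|=6: {2,4,5,6,7,9}:1  {3,5,6,7,8,9}:5  {4,5,6,7,8,9}:6
  |U|=7: {2,4,5,6,7,8,9}:7  {3,4,5,6,7,8,9}:11
  |U|=8: {2,3,4,5,6,7,8,9}:18
  start at 0(t): 18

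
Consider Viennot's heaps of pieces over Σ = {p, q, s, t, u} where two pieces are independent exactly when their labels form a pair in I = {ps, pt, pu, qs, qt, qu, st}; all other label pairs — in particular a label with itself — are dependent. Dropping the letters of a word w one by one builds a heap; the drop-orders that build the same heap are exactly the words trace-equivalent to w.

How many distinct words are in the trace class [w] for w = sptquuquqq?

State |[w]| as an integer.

504

piece 0:s — minimal
piece 1:p — minimal
piece 2:t — minimal
piece 3:q rests on {1:p}
piece 4:u rests on {0:s, 2:t}
piece 5:u rests on {4:u}
piece 6:q rests on {3:q}
piece 7:u rests on {5:u}
piece 8:q rests on {6:q}
piece 9:q rests on {8:q}
minimal pieces: {0:s, 1:p, 2:t}
ways to finish when only these pieces remain (= sum over removing one remaining piece with nothing left below it):
  1 left: {7}→1  {9}→1
  2 left: {5,7}→1  {7,9}→2  {8,9}→1
  3 left: {4,5,7}→1  {5,7,9}→3  {6,8,9}→1  {7,8,9}→3
  4 left: {0,4,5,7}→1  {2,4,5,7}→1  {3,6,8,9}→1  {4,5,7,9}→4  {5,7,8,9}→6  {6,7,8,9}→4
  5 left: {0,2,4,5,7}→2  {0,4,5,7,9}→5  {1,3,6,8,9}→1  {2,4,5,7,9}→5  {3,6,7,8,9}→5  {4,5,7,8,9}→10  {5,6,7,8,9}→10
  6 left: {0,2,4,5,7,9}→12  {0,4,5,7,8,9}→15  {1,3,6,7,8,9}→6  {2,4,5,7,8,9}→15  {3,5,6,7,8,9}→15  {4,5,6,7,8,9}→20
  7 left: {0,2,4,5,7,8,9}→42  {0,4,5,6,7,8,9}→35  {1,3,5,6,7,8,9}→21  {2,4,5,6,7,8,9}→35  {3,4,5,6,7,8,9}→35
  8 left: {0,2,4,5,6,7,8,9}→112  {0,3,4,5,6,7,8,9}→70  {1,3,4,5,6,7,8,9}→56  {2,3,4,5,6,7,8,9}→70
  placing 0:s first → 126 extensions
  placing 1:p first → 252 extensions
  placing 2:t first → 126 extensions
total linear extensions = 504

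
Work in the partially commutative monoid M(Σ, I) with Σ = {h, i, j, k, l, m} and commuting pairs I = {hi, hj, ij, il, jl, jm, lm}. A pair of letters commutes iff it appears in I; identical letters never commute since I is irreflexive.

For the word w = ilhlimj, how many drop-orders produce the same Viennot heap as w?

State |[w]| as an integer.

112

0(i) covers ∅
1(l) covers ∅
2(h) covers 1:l
3(l) covers 2:h
4(i) covers 0:i
5(m) covers 2:h, 4:i
6(j) covers ∅
floor of heap: 0:i, 1:l, 6:j
completions by unplaced set U, small U first (add the entries for U minus each lowest piece of U):
  |U|=1: {3}:1  {5}:1  {6}:1
  |U|=2: {3,5}:2  {3,6}:2  {4,5}:1  {5,6}:2
  |U|=3: {0,4,5}:1  {2,3,5}:2  {3,4,5}:3  {3,5,6}:6  {4,5,6}:3
  |U|=4: {0,3,4,5}:4  {0,4,5,6}:4  {1,2,3,5}:2  {2,3,4,5}:5  {2,3,5,6}:8  {3,4,5,6}:12
  |U|=5: {0,2,3,4,5}:9  {0,3,4,5,6}:20  {1,2,3,4,5}:7  {1,2,3,5,6}:10  {2,3,4,5,6}:25
  start at 0(i): 42
  start at 1(l): 54
  start at 6(j): 16
sum over floor = 112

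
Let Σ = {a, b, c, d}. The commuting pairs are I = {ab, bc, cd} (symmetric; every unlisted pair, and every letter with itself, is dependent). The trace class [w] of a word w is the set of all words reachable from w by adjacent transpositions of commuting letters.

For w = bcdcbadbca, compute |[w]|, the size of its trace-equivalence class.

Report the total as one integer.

92

#0=b has no predecessor
#1=c has no predecessor
#2=d depends on [0:b]
#3=c depends on [1:c]
#4=b depends on [2:d]
#5=a depends on [2:d, 3:c]
#6=d depends on [4:b, 5:a]
#7=b depends on [6:d]
#8=c depends on [5:a]
#9=a depends on [6:d, 8:c]
sources: [0:b, 1:c]
N(rest) = Σ N(rest − s) over sources s of rest; N(one piece) = 1:
  size 1 → [7]=1  [9]=1
  size 2 → [7,9]=2  [8,9]=1
  size 3 → [6,7,9]=2  [7,8,9]=3
  size 4 → [4,6,7,9]=2  [6,7,8,9]=5
  size 5 → [4,6,7,8,9]=7  [5,6,7,8,9]=5
  size 6 → [3,5,6,7,8,9]=5  [4,5,6,7,8,9]=12
  size 7 → [1,3,5,6,7,8,9]=5  [2,4,5,6,7,8,9]=12  [3,4,5,6,7,8,9]=17
  size 8 → [0,2,4,5,6,7,8,9]=12  [1,3,4,5,6,7,8,9]=22  [2,3,4,5,6,7,8,9]=29
  first=0(b) contributes 51
  first=1(c) contributes 41
|[w]| = 92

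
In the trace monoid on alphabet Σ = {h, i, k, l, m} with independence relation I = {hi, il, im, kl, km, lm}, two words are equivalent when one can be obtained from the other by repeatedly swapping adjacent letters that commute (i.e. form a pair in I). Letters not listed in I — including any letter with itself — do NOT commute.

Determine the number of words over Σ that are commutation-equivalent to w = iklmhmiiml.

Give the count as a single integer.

690

#0=i has no predecessor
#1=k depends on [0:i]
#2=l has no predecessor
#3=m has no predecessor
#4=h depends on [1:k, 2:l, 3:m]
#5=m depends on [4:h]
#6=i depends on [1:k]
#7=i depends on [6:i]
#8=m depends on [5:m]
#9=l depends on [4:h]
sources: [0:i, 2:l, 3:m]
N(rest) = Σ N(rest − s) over sources s of rest; N(one piece) = 1:
  size 1 → [7]=1  [8]=1  [9]=1
  size 2 → [5,8]=1  [6,7]=1  [7,8]=2  [7,9]=2  [8,9]=2
  size 3 → [5,7,8]=3  [5,8,9]=3  [6,7,8]=3  [6,7,9]=3  [7,8,9]=6
  size 4 → [4,5,8,9]=3  [5,6,7,8]=6  [5,7,8,9]=12  [6,7,8,9]=12
  size 5 → [2,4,5,8,9]=3  [3,4,5,8,9]=3  [4,5,7,8,9]=15  [5,6,7,8,9]=30
  size 6 → [2,3,4,5,8,9]=6  [2,4,5,7,8,9]=18  [3,4,5,7,8,9]=18  [4,5,6,7,8,9]=45
  size 7 → [1,4,5,6,7,8,9]=45  [2,3,4,5,7,8,9]=42  [2,4,5,6,7,8,9]=63  [3,4,5,6,7,8,9]=63
  size 8 → [0,1,4,5,6,7,8,9]=45  [1,2,4,5,6,7,8,9]=108  [1,3,4,5,6,7,8,9]=108  [2,3,4,5,6,7,8,9]=168
  first=0(i) contributes 384
  first=2(l) contributes 153
  first=3(m) contributes 153
|[w]| = 690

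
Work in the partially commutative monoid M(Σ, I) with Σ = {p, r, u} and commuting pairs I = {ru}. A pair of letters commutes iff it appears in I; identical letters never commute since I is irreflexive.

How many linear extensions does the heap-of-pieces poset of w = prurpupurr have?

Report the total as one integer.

0(p) covers ∅
1(r) covers 0:p
2(u) covers 0:p
3(r) covers 1:r
4(p) covers 2:u, 3:r
5(u) covers 4:p
6(p) covers 5:u
7(u) covers 6:p
8(r) covers 6:p
9(r) covers 8:r
floor of heap: 0:p
completions by unplaced set U, small U first (add the entries for U minus each lowest piece of U):
  |U|=1: {7}:1  {9}:1
  |U|=2: {7,9}:2  {8,9}:1
  |U|=3: {7,8,9}:3
  |U|=4: {6,7,8,9}:3
  |U|=5: {5,6,7,8,9}:3
  |U|=6: {4,5,6,7,8,9}:3
  |U|=7: {2,4,5,6,7,8,9}:3  {3,4,5,6,7,8,9}:3
  |U|=8: {1,3,4,5,6,7,8,9}:3  {2,3,4,5,6,7,8,9}:6
  start at 0(p): 9

9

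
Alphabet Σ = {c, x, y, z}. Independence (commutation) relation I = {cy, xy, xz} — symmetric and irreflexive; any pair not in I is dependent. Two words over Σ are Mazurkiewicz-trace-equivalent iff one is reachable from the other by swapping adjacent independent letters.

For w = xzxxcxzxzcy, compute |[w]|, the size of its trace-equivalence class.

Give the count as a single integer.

0(x) covers ∅
1(z) covers ∅
2(x) covers 0:x
3(x) covers 2:x
4(c) covers 1:z, 3:x
5(x) covers 4:c
6(z) covers 4:c
7(x) covers 5:x
8(z) covers 6:z
9(c) covers 7:x, 8:z
10(y) covers 8:z
floor of heap: 0:x, 1:z
completions by unplaced set U, small U first (add the entries for U minus each lowest piece of U):
  |U|=1: {9}:1  {10}:1
  |U|=2: {7,9}:1  {9,10}:2
  |U|=3: {5,7,9}:1  {7,9,10}:3  {8,9,10}:2
  |U|=4: {5,7,9,10}:4  {6,8,9,10}:2  {7,8,9,10}:5
  |U|=5: {5,7,8,9,10}:9  {6,7,8,9,10}:7
  |U|=6: {5,6,7,8,9,10}:16
  |U|=7: {4,5,6,7,8,9,10}:16
  |U|=8: {1,4,5,6,7,8,9,10}:16  {3,4,5,6,7,8,9,10}:16
  |U|=9: {1,3,4,5,6,7,8,9,10}:32  {2,3,4,5,6,7,8,9,10}:16
  start at 0(x): 48
  start at 1(z): 16
sum over floor = 64

64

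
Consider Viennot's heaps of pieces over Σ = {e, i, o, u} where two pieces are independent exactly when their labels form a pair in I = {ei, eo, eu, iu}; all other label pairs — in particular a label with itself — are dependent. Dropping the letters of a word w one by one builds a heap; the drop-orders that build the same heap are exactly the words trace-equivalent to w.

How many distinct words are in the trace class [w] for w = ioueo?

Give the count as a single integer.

0(i) covers ∅
1(o) covers 0:i
2(u) covers 1:o
3(e) covers ∅
4(o) covers 2:u
floor of heap: 0:i, 3:e
completions by unplaced set U, small U first (add the entries for U minus each lowest piece of U):
  |U|=1: {3}:1  {4}:1
  |U|=2: {2,4}:1  {3,4}:2
  |U|=3: {1,2,4}:1  {2,3,4}:3
  start at 0(i): 4
  start at 3(e): 1
sum over floor = 5

5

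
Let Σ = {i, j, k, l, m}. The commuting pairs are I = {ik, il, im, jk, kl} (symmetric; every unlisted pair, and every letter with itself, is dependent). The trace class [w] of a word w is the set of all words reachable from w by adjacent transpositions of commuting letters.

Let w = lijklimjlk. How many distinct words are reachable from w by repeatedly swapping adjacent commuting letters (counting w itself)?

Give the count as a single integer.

112

drop 0:l onto floor
drop 1:i onto floor
drop 2:j onto {0:l, 1:i}
drop 3:k onto floor
drop 4:l onto {2:j}
drop 5:i onto {2:j}
drop 6:m onto {3:k, 4:l}
drop 7:j onto {5:i, 6:m}
drop 8:l onto {7:j}
drop 9:k onto {6:m}
ground layer = {0:l, 1:i, 3:k}
drop-orders for the pieces not yet dropped (sum over which currently-grounded one goes next):
  1 to go: {8} 1  {9} 1
  2 to go: {7,8} 1  {8,9} 2
  3 to go: {5,7,8} 1  {7,8,9} 3
  4 to go: {5,7,8,9} 4  {6,7,8,9} 3
  5 to go: {3,6,7,8,9} 3  {4,6,7,8,9} 3  {5,6,7,8,9} 7
  6 to go: {3,4,6,7,8,9} 6  {3,5,6,7,8,9} 10  {4,5,6,7,8,9} 10
  7 to go: {2,4,5,6,7,8,9} 10  {3,4,5,6,7,8,9} 26
  8 to go: {0,2,4,5,6,7,8,9} 10  {1,2,4,5,6,7,8,9} 10  {2,3,4,5,6,7,8,9} 36
  if 0:l drops first: 46 orders
  if 1:i drops first: 46 orders
  if 3:k drops first: 20 orders
heap linearizations: 112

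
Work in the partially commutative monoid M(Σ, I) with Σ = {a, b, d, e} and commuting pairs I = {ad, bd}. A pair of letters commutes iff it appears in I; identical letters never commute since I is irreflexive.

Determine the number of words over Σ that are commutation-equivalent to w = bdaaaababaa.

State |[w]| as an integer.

#0=b has no predecessor
#1=d has no predecessor
#2=a depends on [0:b]
#3=a depends on [2:a]
#4=a depends on [3:a]
#5=a depends on [4:a]
#6=b depends on [5:a]
#7=a depends on [6:b]
#8=b depends on [7:a]
#9=a depends on [8:b]
#10=a depends on [9:a]
sources: [0:b, 1:d]
N(rest) = Σ N(rest − s) over sources s of rest; N(one piece) = 1:
  size 1 → [1]=1  [10]=1
  size 2 → [1,10]=2  [9,10]=1
  size 3 → [1,9,10]=3  [8,9,10]=1
  size 4 → [1,8,9,10]=4  [7,8,9,10]=1
  size 5 → [1,7,8,9,10]=5  [6,7,8,9,10]=1
  size 6 → [1,6,7,8,9,10]=6  [5,6,7,8,9,10]=1
  size 7 → [1,5,6,7,8,9,10]=7  [4,5,6,7,8,9,10]=1
  size 8 → [1,4,5,6,7,8,9,10]=8  [3,4,5,6,7,8,9,10]=1
  size 9 → [1,3,4,5,6,7,8,9,10]=9  [2,3,4,5,6,7,8,9,10]=1
  first=0(b) contributes 10
  first=1(d) contributes 1
|[w]| = 11

11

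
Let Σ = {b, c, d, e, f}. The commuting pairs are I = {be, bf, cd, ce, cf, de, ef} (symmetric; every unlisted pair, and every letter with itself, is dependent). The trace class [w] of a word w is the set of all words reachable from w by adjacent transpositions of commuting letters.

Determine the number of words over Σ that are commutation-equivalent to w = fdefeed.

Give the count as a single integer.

drop 0:f onto floor
drop 1:d onto {0:f}
drop 2:e onto floor
drop 3:f onto {1:d}
drop 4:e onto {2:e}
drop 5:e onto {4:e}
drop 6:d onto {3:f}
ground layer = {0:f, 2:e}
drop-orders for the pieces not yet dropped (sum over which currently-grounded one goes next):
  1 to go: {5} 1  {6} 1
  2 to go: {3,6} 1  {4,5} 1  {5,6} 2
  3 to go: {1,3,6} 1  {2,4,5} 1  {3,5,6} 3  {4,5,6} 3
  4 to go: {0,1,3,6} 1  {1,3,5,6} 4  {2,4,5,6} 4  {3,4,5,6} 6
  5 to go: {0,1,3,5,6} 5  {1,3,4,5,6} 10  {2,3,4,5,6} 10
  if 0:f drops first: 20 orders
  if 2:e drops first: 15 orders
heap linearizations: 35

35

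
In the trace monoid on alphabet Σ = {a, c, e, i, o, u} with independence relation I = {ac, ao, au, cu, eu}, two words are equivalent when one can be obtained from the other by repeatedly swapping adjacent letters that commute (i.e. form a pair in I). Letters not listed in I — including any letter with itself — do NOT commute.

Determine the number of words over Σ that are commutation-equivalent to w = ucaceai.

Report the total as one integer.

18

drop 0:u onto floor
drop 1:c onto floor
drop 2:a onto floor
drop 3:c onto {1:c}
drop 4:e onto {2:a, 3:c}
drop 5:a onto {4:e}
drop 6:i onto {0:u, 5:a}
ground layer = {0:u, 1:c, 2:a}
drop-orders for the pieces not yet dropped (sum over which currently-grounded one goes next):
  1 to go: {6} 1
  2 to go: {0,6} 1  {5,6} 1
  3 to go: {0,5,6} 2  {4,5,6} 1
  4 to go: {0,4,5,6} 3  {2,4,5,6} 1  {3,4,5,6} 1
  5 to go: {0,2,4,5,6} 4  {0,3,4,5,6} 4  {1,3,4,5,6} 1  {2,3,4,5,6} 2
  if 0:u drops first: 3 orders
  if 1:c drops first: 10 orders
  if 2:a drops first: 5 orders
heap linearizations: 18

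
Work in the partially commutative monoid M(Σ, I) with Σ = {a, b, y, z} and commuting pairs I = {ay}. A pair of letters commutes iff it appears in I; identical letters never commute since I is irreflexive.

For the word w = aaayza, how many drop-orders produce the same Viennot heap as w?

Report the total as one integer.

piece 0:a — minimal
piece 1:a rests on {0:a}
piece 2:a rests on {1:a}
piece 3:y — minimal
piece 4:z rests on {2:a, 3:y}
piece 5:a rests on {4:z}
minimal pieces: {0:a, 3:y}
ways to finish when only these pieces remain (= sum over removing one remaining piece with nothing left below it):
  1 left: {5}→1
  2 left: {4,5}→1
  3 left: {2,4,5}→1  {3,4,5}→1
  4 left: {1,2,4,5}→1  {2,3,4,5}→2
  placing 0:a first → 3 extensions
  placing 3:y first → 1 extensions
total linear extensions = 4

4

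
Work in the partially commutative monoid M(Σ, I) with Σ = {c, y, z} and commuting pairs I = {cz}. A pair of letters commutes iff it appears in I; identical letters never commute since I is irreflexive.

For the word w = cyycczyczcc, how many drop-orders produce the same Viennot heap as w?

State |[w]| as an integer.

12

#0=c has no predecessor
#1=y depends on [0:c]
#2=y depends on [1:y]
#3=c depends on [2:y]
#4=c depends on [3:c]
#5=z depends on [2:y]
#6=y depends on [4:c, 5:z]
#7=c depends on [6:y]
#8=z depends on [6:y]
#9=c depends on [7:c]
#10=c depends on [9:c]
sources: [0:c]
N(rest) = Σ N(rest − s) over sources s of rest; N(one piece) = 1:
  size 1 → [8]=1  [10]=1
  size 2 → [8,10]=2  [9,10]=1
  size 3 → [7,9,10]=1  [8,9,10]=3
  size 4 → [7,8,9,10]=4
  size 5 → [6,7,8,9,10]=4
  size 6 → [4,6,7,8,9,10]=4  [5,6,7,8,9,10]=4
  size 7 → [3,4,6,7,8,9,10]=4  [4,5,6,7,8,9,10]=8
  size 8 → [3,4,5,6,7,8,9,10]=12
  size 9 → [2,3,4,5,6,7,8,9,10]=12
  first=0(c) contributes 12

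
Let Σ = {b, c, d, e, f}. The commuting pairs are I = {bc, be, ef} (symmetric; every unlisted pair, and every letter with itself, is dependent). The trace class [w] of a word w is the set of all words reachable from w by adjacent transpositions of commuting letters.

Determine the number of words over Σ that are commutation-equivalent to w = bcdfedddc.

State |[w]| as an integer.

4

#0=b has no predecessor
#1=c has no predecessor
#2=d depends on [0:b, 1:c]
#3=f depends on [2:d]
#4=e depends on [2:d]
#5=d depends on [3:f, 4:e]
#6=d depends on [5:d]
#7=d depends on [6:d]
#8=c depends on [7:d]
sources: [0:b, 1:c]
N(rest) = Σ N(rest − s) over sources s of rest; N(one piece) = 1:
  size 1 → [8]=1
  size 2 → [7,8]=1
  size 3 → [6,7,8]=1
  size 4 → [5,6,7,8]=1
  size 5 → [3,5,6,7,8]=1  [4,5,6,7,8]=1
  size 6 → [3,4,5,6,7,8]=2
  size 7 → [2,3,4,5,6,7,8]=2
  first=0(b) contributes 2
  first=1(c) contributes 2
|[w]| = 4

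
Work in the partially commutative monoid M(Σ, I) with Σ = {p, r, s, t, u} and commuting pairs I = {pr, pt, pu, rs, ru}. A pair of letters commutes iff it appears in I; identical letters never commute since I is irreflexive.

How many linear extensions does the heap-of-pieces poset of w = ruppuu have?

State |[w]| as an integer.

0(r) covers ∅
1(u) covers ∅
2(p) covers ∅
3(p) covers 2:p
4(u) covers 1:u
5(u) covers 4:u
floor of heap: 0:r, 1:u, 2:p
completions by unplaced set U, small U first (add the entries for U minus each lowest piece of U):
  |U|=1: {0}:1  {3}:1  {5}:1
  |U|=2: {0,3}:2  {0,5}:2  {2,3}:1  {3,5}:2  {4,5}:1
  |U|=3: {0,2,3}:3  {0,3,5}:6  {0,4,5}:3  {1,4,5}:1  {2,3,5}:3  {3,4,5}:3
  |U|=4: {0,1,4,5}:4  {0,2,3,5}:12  {0,3,4,5}:12  {1,3,4,5}:4  {2,3,4,5}:6
  start at 0(r): 10
  start at 1(u): 30
  start at 2(p): 20
sum over floor = 60

60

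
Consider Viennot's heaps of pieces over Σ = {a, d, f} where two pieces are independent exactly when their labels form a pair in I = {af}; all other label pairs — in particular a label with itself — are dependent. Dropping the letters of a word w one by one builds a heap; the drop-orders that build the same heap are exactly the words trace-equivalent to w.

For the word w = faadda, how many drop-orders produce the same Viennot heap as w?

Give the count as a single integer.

3

piece 0:f — minimal
piece 1:a — minimal
piece 2:a rests on {1:a}
piece 3:d rests on {0:f, 2:a}
piece 4:d rests on {3:d}
piece 5:a rests on {4:d}
minimal pieces: {0:f, 1:a}
ways to finish when only these pieces remain (= sum over removing one remaining piece with nothing left below it):
  1 left: {5}→1
  2 left: {4,5}→1
  3 left: {3,4,5}→1
  4 left: {0,3,4,5}→1  {2,3,4,5}→1
  placing 0:f first → 1 extensions
  placing 1:a first → 2 extensions
total linear extensions = 3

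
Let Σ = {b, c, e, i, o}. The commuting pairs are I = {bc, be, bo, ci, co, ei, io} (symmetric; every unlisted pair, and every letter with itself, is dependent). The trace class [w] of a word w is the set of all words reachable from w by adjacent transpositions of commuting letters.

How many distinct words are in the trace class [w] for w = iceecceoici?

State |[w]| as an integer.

330

0(i) covers ∅
1(c) covers ∅
2(e) covers 1:c
3(e) covers 2:e
4(c) covers 3:e
5(c) covers 4:c
6(e) covers 5:c
7(o) covers 6:e
8(i) covers 0:i
9(c) covers 6:e
10(i) covers 8:i
floor of heap: 0:i, 1:c
completions by unplaced set U, small U first (add the entries for U minus each lowest piece of U):
  |U|=1: {7}:1  {9}:1  {10}:1
  |U|=2: {7,9}:2  {7,10}:2  {8,10}:1  {9,10}:2
  |U|=3: {0,8,10}:1  {6,7,9}:2  {7,8,10}:3  {7,9,10}:6  {8,9,10}:3
  |U|=4: {0,7,8,10}:4  {0,8,9,10}:4  {5,6,7,9}:2  {6,7,9,10}:8  {7,8,9,10}:12
  |U|=5: {0,7,8,9,10}:20  {4,5,6,7,9}:2  {5,6,7,9,10}:10  {6,7,8,9,10}:20
  |U|=6: {0,6,7,8,9,10}:40  {3,4,5,6,7,9}:2  {4,5,6,7,9,10}:12  {5,6,7,8,9,10}:30
  |U|=7: {0,5,6,7,8,9,10}:70  {2,3,4,5,6,7,9}:2  {3,4,5,6,7,9,10}:14  {4,5,6,7,8,9,10}:42
  |U|=8: {0,4,5,6,7,8,9,10}:112  {1,2,3,4,5,6,7,9}:2  {2,3,4,5,6,7,9,10}:16  {3,4,5,6,7,8,9,10}:56
  |U|=9: {0,3,4,5,6,7,8,9,10}:168  {1,2,3,4,5,6,7,9,10}:18  {2,3,4,5,6,7,8,9,10}:72
  start at 0(i): 90
  start at 1(c): 240
sum over floor = 330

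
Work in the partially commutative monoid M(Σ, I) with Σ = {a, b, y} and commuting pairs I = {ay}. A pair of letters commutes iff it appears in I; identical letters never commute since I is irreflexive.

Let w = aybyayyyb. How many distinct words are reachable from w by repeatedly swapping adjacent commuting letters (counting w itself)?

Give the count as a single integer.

0(a) covers ∅
1(y) covers ∅
2(b) covers 0:a, 1:y
3(y) covers 2:b
4(a) covers 2:b
5(y) covers 3:y
6(y) covers 5:y
7(y) covers 6:y
8(b) covers 4:a, 7:y
floor of heap: 0:a, 1:y
completions by unplaced set U, small U first (add the entries for U minus each lowest piece of U):
  |U|=1: {8}:1
  |U|=2: {4,8}:1  {7,8}:1
  |U|=3: {4,7,8}:2  {6,7,8}:1
  |U|=4: {4,6,7,8}:3  {5,6,7,8}:1
  |U|=5: {3,5,6,7,8}:1  {4,5,6,7,8}:4
  |U|=6: {3,4,5,6,7,8}:5
  |U|=7: {2,3,4,5,6,7,8}:5
  start at 0(a): 5
  start at 1(y): 5
sum over floor = 10

10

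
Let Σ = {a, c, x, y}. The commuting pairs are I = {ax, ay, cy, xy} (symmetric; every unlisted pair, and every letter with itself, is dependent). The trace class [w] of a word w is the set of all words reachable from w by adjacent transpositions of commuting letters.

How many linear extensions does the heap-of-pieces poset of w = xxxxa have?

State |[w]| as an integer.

5

#0=x has no predecessor
#1=x depends on [0:x]
#2=x depends on [1:x]
#3=x depends on [2:x]
#4=a has no predecessor
sources: [0:x, 4:a]
N(rest) = Σ N(rest − s) over sources s of rest; N(one piece) = 1:
  size 1 → [3]=1  [4]=1
  size 2 → [2,3]=1  [3,4]=2
  size 3 → [1,2,3]=1  [2,3,4]=3
  first=0(x) contributes 4
  first=4(a) contributes 1
|[w]| = 5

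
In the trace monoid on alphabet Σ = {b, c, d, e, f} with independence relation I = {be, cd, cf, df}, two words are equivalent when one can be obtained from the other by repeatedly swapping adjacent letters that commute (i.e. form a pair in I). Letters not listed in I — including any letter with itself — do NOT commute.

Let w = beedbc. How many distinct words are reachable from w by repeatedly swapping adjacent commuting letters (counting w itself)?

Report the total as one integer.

3

piece 0:b — minimal
piece 1:e — minimal
piece 2:e rests on {1:e}
piece 3:d rests on {0:b, 2:e}
piece 4:b rests on {3:d}
piece 5:c rests on {4:b}
minimal pieces: {0:b, 1:e}
ways to finish when only these pieces remain (= sum over removing one remaining piece with nothing left below it):
  1 left: {5}→1
  2 left: {4,5}→1
  3 left: {3,4,5}→1
  4 left: {0,3,4,5}→1  {2,3,4,5}→1
  placing 0:b first → 1 extensions
  placing 1:e first → 2 extensions
total linear extensions = 3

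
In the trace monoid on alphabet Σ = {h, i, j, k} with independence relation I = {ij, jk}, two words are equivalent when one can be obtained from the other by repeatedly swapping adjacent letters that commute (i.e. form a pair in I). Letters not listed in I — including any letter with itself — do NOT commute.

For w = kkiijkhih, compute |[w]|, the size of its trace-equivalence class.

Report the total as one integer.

6

#0=k has no predecessor
#1=k depends on [0:k]
#2=i depends on [1:k]
#3=i depends on [2:i]
#4=j has no predecessor
#5=k depends on [3:i]
#6=h depends on [4:j, 5:k]
#7=i depends on [6:h]
#8=h depends on [7:i]
sources: [0:k, 4:j]
N(rest) = Σ N(rest − s) over sources s of rest; N(one piece) = 1:
  size 1 → [8]=1
  size 2 → [7,8]=1
  size 3 → [6,7,8]=1
  size 4 → [4,6,7,8]=1  [5,6,7,8]=1
  size 5 → [3,5,6,7,8]=1  [4,5,6,7,8]=2
  size 6 → [2,3,5,6,7,8]=1  [3,4,5,6,7,8]=3
  size 7 → [1,2,3,5,6,7,8]=1  [2,3,4,5,6,7,8]=4
  first=0(k) contributes 5
  first=4(j) contributes 1
|[w]| = 6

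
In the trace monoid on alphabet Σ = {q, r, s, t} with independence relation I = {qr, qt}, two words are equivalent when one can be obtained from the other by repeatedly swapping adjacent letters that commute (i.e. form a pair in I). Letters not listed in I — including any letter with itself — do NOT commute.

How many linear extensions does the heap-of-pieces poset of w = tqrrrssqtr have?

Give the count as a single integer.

15

0(t) covers ∅
1(q) covers ∅
2(r) covers 0:t
3(r) covers 2:r
4(r) covers 3:r
5(s) covers 1:q, 4:r
6(s) covers 5:s
7(q) covers 6:s
8(t) covers 6:s
9(r) covers 8:t
floor of heap: 0:t, 1:q
completions by unplaced set U, small U first (add the entries for U minus each lowest piece of U):
  |U|=1: {7}:1  {9}:1
  |U|=2: {7,9}:2  {8,9}:1
  |U|=3: {7,8,9}:3
  |U|=4: {6,7,8,9}:3
  |U|=5: {5,6,7,8,9}:3
  |U|=6: {1,5,6,7,8,9}:3  {4,5,6,7,8,9}:3
  |U|=7: {1,4,5,6,7,8,9}:6  {3,4,5,6,7,8,9}:3
  |U|=8: {1,3,4,5,6,7,8,9}:9  {2,3,4,5,6,7,8,9}:3
  start at 0(t): 12
  start at 1(q): 3
sum over floor = 15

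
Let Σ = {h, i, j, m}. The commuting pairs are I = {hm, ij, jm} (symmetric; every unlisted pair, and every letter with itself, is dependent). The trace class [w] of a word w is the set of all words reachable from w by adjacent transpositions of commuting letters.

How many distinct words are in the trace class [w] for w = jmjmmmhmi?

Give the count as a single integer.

56

piece 0:j — minimal
piece 1:m — minimal
piece 2:j rests on {0:j}
piece 3:m rests on {1:m}
piece 4:m rests on {3:m}
piece 5:m rests on {4:m}
piece 6:h rests on {2:j}
piece 7:m rests on {5:m}
piece 8:i rests on {6:h, 7:m}
minimal pieces: {0:j, 1:m}
ways to finish when only these pieces remain (= sum over removing one remaining piece with nothing left below it):
  1 left: {8}→1
  2 left: {6,8}→1  {7,8}→1
  3 left: {2,6,8}→1  {5,7,8}→1  {6,7,8}→2
  4 left: {0,2,6,8}→1  {2,6,7,8}→3  {4,5,7,8}→1  {5,6,7,8}→3
  5 left: {0,2,6,7,8}→4  {2,5,6,7,8}→6  {3,4,5,7,8}→1  {4,5,6,7,8}→4
  6 left: {0,2,5,6,7,8}→10  {1,3,4,5,7,8}→1  {2,4,5,6,7,8}→10  {3,4,5,6,7,8}→5
  7 left: {0,2,4,5,6,7,8}→20  {1,3,4,5,6,7,8}→6  {2,3,4,5,6,7,8}→15
  placing 0:j first → 21 extensions
  placing 1:m first → 35 extensions
total linear extensions = 56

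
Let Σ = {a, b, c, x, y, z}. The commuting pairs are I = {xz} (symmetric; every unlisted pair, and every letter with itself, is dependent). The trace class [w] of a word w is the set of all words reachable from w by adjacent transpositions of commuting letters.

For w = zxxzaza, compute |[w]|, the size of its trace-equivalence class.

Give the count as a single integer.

drop 0:z onto floor
drop 1:x onto floor
drop 2:x onto {1:x}
drop 3:z onto {0:z}
drop 4:a onto {2:x, 3:z}
drop 5:z onto {4:a}
drop 6:a onto {5:z}
ground layer = {0:z, 1:x}
drop-orders for the pieces not yet dropped (sum over which currently-grounded one goes next):
  1 to go: {6} 1
  2 to go: {5,6} 1
  3 to go: {4,5,6} 1
  4 to go: {2,4,5,6} 1  {3,4,5,6} 1
  5 to go: {0,3,4,5,6} 1  {1,2,4,5,6} 1  {2,3,4,5,6} 2
  if 0:z drops first: 3 orders
  if 1:x drops first: 3 orders
heap linearizations: 6

6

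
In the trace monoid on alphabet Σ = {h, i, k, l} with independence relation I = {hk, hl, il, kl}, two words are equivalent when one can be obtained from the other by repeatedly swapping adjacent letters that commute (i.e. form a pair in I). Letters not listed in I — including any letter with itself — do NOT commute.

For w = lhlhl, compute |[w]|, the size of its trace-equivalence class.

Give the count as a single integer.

10

0(l) covers ∅
1(h) covers ∅
2(l) covers 0:l
3(h) covers 1:h
4(l) covers 2:l
floor of heap: 0:l, 1:h
completions by unplaced set U, small U first (add the entries for U minus each lowest piece of U):
  |U|=1: {3}:1  {4}:1
  |U|=2: {1,3}:1  {2,4}:1  {3,4}:2
  |U|=3: {0,2,4}:1  {1,3,4}:3  {2,3,4}:3
  start at 0(l): 6
  start at 1(h): 4
sum over floor = 10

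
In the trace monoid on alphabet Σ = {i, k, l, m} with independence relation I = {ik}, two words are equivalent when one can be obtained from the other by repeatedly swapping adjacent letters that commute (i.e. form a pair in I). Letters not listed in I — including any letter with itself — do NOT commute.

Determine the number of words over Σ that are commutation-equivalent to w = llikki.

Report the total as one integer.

piece 0:l — minimal
piece 1:l rests on {0:l}
piece 2:i rests on {1:l}
piece 3:k rests on {1:l}
piece 4:k rests on {3:k}
piece 5:i rests on {2:i}
minimal pieces: {0:l}
ways to finish when only these pieces remain (= sum over removing one remaining piece with nothing left below it):
  1 left: {4}→1  {5}→1
  2 left: {2,5}→1  {3,4}→1  {4,5}→2
  3 left: {2,4,5}→3  {3,4,5}→3
  4 left: {2,3,4,5}→6
  placing 0:l first → 6 extensions

6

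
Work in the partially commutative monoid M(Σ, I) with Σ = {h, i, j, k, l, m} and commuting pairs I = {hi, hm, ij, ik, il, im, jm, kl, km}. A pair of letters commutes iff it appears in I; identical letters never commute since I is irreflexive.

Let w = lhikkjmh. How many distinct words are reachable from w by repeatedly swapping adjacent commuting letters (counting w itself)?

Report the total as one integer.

48

0(l) covers ∅
1(h) covers 0:l
2(i) covers ∅
3(k) covers 1:h
4(k) covers 3:k
5(j) covers 4:k
6(m) covers 0:l
7(h) covers 5:j
floor of heap: 0:l, 2:i
completions by unplaced set U, small U first (add the entries for U minus each lowest piece of U):
  |U|=1: {2}:1  {6}:1  {7}:1
  |U|=2: {2,6}:2  {2,7}:2  {5,7}:1  {6,7}:2
  |U|=3: {2,5,7}:3  {2,6,7}:6  {4,5,7}:1  {5,6,7}:3
  |U|=4: {2,4,5,7}:4  {2,5,6,7}:12  {3,4,5,7}:1  {4,5,6,7}:4
  |U|=5: {1,3,4,5,7}:1  {2,3,4,5,7}:5  {2,4,5,6,7}:20  {3,4,5,6,7}:5
  |U|=6: {1,2,3,4,5,7}:6  {1,3,4,5,6,7}:6  {2,3,4,5,6,7}:30
  start at 0(l): 42
  start at 2(i): 6
sum over floor = 48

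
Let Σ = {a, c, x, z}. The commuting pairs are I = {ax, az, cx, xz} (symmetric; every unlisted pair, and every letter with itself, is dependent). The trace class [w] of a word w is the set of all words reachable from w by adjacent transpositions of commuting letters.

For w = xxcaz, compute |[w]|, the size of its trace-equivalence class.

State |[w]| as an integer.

20

#0=x has no predecessor
#1=x depends on [0:x]
#2=c has no predecessor
#3=a depends on [2:c]
#4=z depends on [2:c]
sources: [0:x, 2:c]
N(rest) = Σ N(rest − s) over sources s of rest; N(one piece) = 1:
  size 1 → [1]=1  [3]=1  [4]=1
  size 2 → [0,1]=1  [1,3]=2  [1,4]=2  [3,4]=2
  size 3 → [0,1,3]=3  [0,1,4]=3  [1,3,4]=6  [2,3,4]=2
  first=0(x) contributes 8
  first=2(c) contributes 12
|[w]| = 20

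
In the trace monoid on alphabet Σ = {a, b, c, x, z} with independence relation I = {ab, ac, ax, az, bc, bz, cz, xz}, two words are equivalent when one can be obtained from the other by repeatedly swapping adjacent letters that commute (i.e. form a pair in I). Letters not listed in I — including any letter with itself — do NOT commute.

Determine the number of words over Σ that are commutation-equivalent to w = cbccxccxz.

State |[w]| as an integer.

36

0(c) covers ∅
1(b) covers ∅
2(c) covers 0:c
3(c) covers 2:c
4(x) covers 1:b, 3:c
5(c) covers 4:x
6(c) covers 5:c
7(x) covers 6:c
8(z) covers ∅
floor of heap: 0:c, 1:b, 8:z
completions by unplaced set U, small U first (add the entries for U minus each lowest piece of U):
  |U|=1: {7}:1  {8}:1
  |U|=2: {6,7}:1  {7,8}:2
  |U|=3: {5,6,7}:1  {6,7,8}:3
  |U|=4: {4,5,6,7}:1  {5,6,7,8}:4
  |U|=5: {1,4,5,6,7}:1  {3,4,5,6,7}:1  {4,5,6,7,8}:5
  |U|=6: {1,3,4,5,6,7}:2  {1,4,5,6,7,8}:6  {2,3,4,5,6,7}:1  {3,4,5,6,7,8}:6
  |U|=7: {0,2,3,4,5,6,7}:1  {1,2,3,4,5,6,7}:3  {1,3,4,5,6,7,8}:14  {2,3,4,5,6,7,8}:7
  start at 0(c): 24
  start at 1(b): 8
  start at 8(z): 4
sum over floor = 36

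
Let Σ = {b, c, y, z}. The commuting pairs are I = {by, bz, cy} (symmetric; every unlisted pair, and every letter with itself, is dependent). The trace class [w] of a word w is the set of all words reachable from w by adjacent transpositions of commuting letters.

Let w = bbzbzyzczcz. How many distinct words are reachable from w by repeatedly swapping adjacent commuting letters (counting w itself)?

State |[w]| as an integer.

35

#0=b has no predecessor
#1=b depends on [0:b]
#2=z has no predecessor
#3=b depends on [1:b]
#4=z depends on [2:z]
#5=y depends on [4:z]
#6=z depends on [5:y]
#7=c depends on [3:b, 6:z]
#8=z depends on [7:c]
#9=c depends on [8:z]
#10=z depends on [9:c]
sources: [0:b, 2:z]
N(rest) = Σ N(rest − s) over sources s of rest; N(one piece) = 1:
  size 1 → [10]=1
  size 2 → [9,10]=1
  size 3 → [8,9,10]=1
  size 4 → [7,8,9,10]=1
  size 5 → [3,7,8,9,10]=1  [6,7,8,9,10]=1
  size 6 → [1,3,7,8,9,10]=1  [3,6,7,8,9,10]=2  [5,6,7,8,9,10]=1
  size 7 → [0,1,3,7,8,9,10]=1  [1,3,6,7,8,9,10]=3  [3,5,6,7,8,9,10]=3  [4,5,6,7,8,9,10]=1
  size 8 → [0,1,3,6,7,8,9,10]=4  [1,3,5,6,7,8,9,10]=6  [2,4,5,6,7,8,9,10]=1  [3,4,5,6,7,8,9,10]=4
  size 9 → [0,1,3,5,6,7,8,9,10]=10  [1,3,4,5,6,7,8,9,10]=10  [2,3,4,5,6,7,8,9,10]=5
  first=0(b) contributes 15
  first=2(z) contributes 20
|[w]| = 35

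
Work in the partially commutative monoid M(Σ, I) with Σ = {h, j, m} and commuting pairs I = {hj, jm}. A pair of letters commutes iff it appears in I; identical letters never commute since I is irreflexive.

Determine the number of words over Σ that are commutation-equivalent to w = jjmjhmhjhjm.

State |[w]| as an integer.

462

0(j) covers ∅
1(j) covers 0:j
2(m) covers ∅
3(j) covers 1:j
4(h) covers 2:m
5(m) covers 4:h
6(h) covers 5:m
7(j) covers 3:j
8(h) covers 6:h
9(j) covers 7:j
10(m) covers 8:h
floor of heap: 0:j, 2:m
completions by unplaced set U, small U first (add the entries for U minus each lowest piece of U):
  |U|=1: {9}:1  {10}:1
  |U|=2: {7,9}:1  {8,10}:1  {9,10}:2
  |U|=3: {3,7,9}:1  {6,8,10}:1  {7,9,10}:3  {8,9,10}:3
  |U|=4: {1,3,7,9}:1  {3,7,9,10}:4  {5,6,8,10}:1  {6,8,9,10}:4  {7,8,9,10}:6
  |U|=5: {0,1,3,7,9}:1  {1,3,7,9,10}:5  {3,7,8,9,10}:10  {4,5,6,8,10}:1  {5,6,8,9,10}:5  {6,7,8,9,10}:10
  |U|=6: {0,1,3,7,9,10}:6  {1,3,7,8,9,10}:15  {2,4,5,6,8,10}:1  {3,6,7,8,9,10}:20  {4,5,6,8,9,10}:6  {5,6,7,8,9,10}:15
  |U|=7: {0,1,3,7,8,9,10}:21  {1,3,6,7,8,9,10}:35  {2,4,5,6,8,9,10}:7  {3,5,6,7,8,9,10}:35  {4,5,6,7,8,9,10}:21
  |U|=8: {0,1,3,6,7,8,9,10}:56  {1,3,5,6,7,8,9,10}:70  {2,4,5,6,7,8,9,10}:28  {3,4,5,6,7,8,9,10}:56
  |U|=9: {0,1,3,5,6,7,8,9,10}:126  {1,3,4,5,6,7,8,9,10}:126  {2,3,4,5,6,7,8,9,10}:84
  start at 0(j): 210
  start at 2(m): 252
sum over floor = 462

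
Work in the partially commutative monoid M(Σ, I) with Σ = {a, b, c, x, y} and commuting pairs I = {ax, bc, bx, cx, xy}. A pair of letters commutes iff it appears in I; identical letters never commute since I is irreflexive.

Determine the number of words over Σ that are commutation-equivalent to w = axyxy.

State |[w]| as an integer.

10

#0=a has no predecessor
#1=x has no predecessor
#2=y depends on [0:a]
#3=x depends on [1:x]
#4=y depends on [2:y]
sources: [0:a, 1:x]
N(rest) = Σ N(rest − s) over sources s of rest; N(one piece) = 1:
  size 1 → [3]=1  [4]=1
  size 2 → [1,3]=1  [2,4]=1  [3,4]=2
  size 3 → [0,2,4]=1  [1,3,4]=3  [2,3,4]=3
  first=0(a) contributes 6
  first=1(x) contributes 4
|[w]| = 10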